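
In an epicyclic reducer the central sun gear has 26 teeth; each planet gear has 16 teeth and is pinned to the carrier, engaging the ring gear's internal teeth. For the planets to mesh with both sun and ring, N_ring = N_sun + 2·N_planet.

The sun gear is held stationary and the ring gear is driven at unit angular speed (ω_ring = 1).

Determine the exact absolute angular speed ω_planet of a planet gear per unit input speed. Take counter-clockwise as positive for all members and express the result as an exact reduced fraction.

N_ring = 26 + 2·16 = 58
26(ω_s−ω_c) = −58(ω_r−ω_c),  ω_s=0, ω_r=1
26(0−ω_c) = −58(1−ω_c)  ⇒  84ω_c = 58  ⇒  ω_c = 29/42
sun–planet: 26·(0−29/42) = −16·(ω_p−ω_c)  ⇒  ω_p−ω_c = −(26/16)·(-29/42) = 377/336
ω_p = 29/42 + 377/336 = 29/16

29/16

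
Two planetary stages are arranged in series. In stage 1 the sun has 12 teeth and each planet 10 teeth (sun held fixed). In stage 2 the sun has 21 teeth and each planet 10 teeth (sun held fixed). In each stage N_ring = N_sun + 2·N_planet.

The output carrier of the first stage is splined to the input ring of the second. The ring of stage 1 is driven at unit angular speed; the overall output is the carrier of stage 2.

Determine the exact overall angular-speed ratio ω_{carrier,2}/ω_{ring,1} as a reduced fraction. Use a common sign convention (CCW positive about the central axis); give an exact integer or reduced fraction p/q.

Stage 1: N_ring = 12 + 2·10 = 32
Stage 1: 12(ω_s−ω_c) = −32(ω_r−ω_c),  ω_s=0, ω_r=1
Stage 1: 12(0−ω_c) = −32(1−ω_c)  ⇒  44ω_c = 32  ⇒  ω_c = 8/11
  ⇒ ω_c¹/ω_r¹ = 8/11
Stage 2: N_ring = 21 + 2·10 = 41
Stage 2: 21(ω_s−ω_c) = −41(ω_r−ω_c),  ω_s=0, ω_r=1
Stage 2: 21(0−ω_c) = −41(1−ω_c)  ⇒  62ω_c = 41  ⇒  ω_c = 41/62
  ⇒ ω_c²/ω_r² = 41/62
Coupling ω_r² = ω_c¹ ⇒ overall = 8/11 × 41/62 = 164/341

164/341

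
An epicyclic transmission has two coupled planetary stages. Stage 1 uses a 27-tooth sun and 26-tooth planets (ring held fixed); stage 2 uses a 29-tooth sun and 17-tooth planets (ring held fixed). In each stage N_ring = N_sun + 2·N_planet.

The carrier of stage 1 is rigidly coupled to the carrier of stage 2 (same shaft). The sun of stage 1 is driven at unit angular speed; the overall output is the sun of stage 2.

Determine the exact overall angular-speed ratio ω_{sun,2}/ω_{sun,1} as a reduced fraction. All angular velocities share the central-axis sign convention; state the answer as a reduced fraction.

Stage 1: N_ring = 27 + 2·26 = 79
Stage 1: 27(ω_s−ω_c) = −79(ω_r−ω_c),  ω_r=0, ω_s=1
Stage 1: 27(1−ω_c) = −79(0−ω_c)  ⇒  106ω_c = 27  ⇒  ω_c = 27/106
  ⇒ ω_c¹/ω_s¹ = 27/106
Stage 2: N_ring = 29 + 2·17 = 63
Stage 2: 29(ω_s−ω_c) = −63(ω_r−ω_c),  ω_r=0, ω_c=1
Stage 2: ω_s = 1 − (63/29)(0−1) = 92/29
  ⇒ ω_s²/ω_c² = 92/29
Coupling ω_c² = ω_c¹ ⇒ overall = 27/106 × 92/29 = 1242/1537

1242/1537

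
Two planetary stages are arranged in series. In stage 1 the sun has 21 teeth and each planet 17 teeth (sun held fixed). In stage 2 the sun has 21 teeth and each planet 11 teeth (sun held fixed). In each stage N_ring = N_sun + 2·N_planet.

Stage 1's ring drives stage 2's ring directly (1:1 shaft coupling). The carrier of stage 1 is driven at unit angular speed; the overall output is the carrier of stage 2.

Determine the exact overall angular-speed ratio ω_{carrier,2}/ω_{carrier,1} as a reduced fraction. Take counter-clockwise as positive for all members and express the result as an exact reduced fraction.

817/880

Stage 1: N_ring = 21 + 2·17 = 55
Stage 1: 21(ω_s−ω_c) = −55(ω_r−ω_c),  ω_s=0, ω_c=1
Stage 1: ω_r = 1 − (21/55)(0−1) = 76/55
  ⇒ ω_r¹/ω_c¹ = 76/55
Stage 2: N_ring = 21 + 2·11 = 43
Stage 2: 21(ω_s−ω_c) = −43(ω_r−ω_c),  ω_s=0, ω_r=1
Stage 2: 21(0−ω_c) = −43(1−ω_c)  ⇒  64ω_c = 43  ⇒  ω_c = 43/64
  ⇒ ω_c²/ω_r² = 43/64
Coupling ω_r² = ω_r¹ ⇒ overall = 76/55 × 43/64 = 817/880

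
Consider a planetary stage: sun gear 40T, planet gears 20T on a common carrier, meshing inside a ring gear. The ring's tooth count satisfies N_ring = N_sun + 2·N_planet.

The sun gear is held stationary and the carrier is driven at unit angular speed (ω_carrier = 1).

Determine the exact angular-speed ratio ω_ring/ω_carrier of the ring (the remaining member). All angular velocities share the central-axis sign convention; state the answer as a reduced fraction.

N_ring = 40 + 2·20 = 80
40(ω_s−ω_c) = −80(ω_r−ω_c),  ω_s=0, ω_c=1
ω_r = 1 − (40/80)(0−1) = 3/2
ω_r/ω_c = 3/2

3/2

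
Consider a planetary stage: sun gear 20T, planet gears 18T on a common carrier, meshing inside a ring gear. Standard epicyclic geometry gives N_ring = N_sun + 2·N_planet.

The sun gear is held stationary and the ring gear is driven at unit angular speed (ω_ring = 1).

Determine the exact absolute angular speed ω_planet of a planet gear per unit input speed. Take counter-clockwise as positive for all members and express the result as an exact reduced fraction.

14/9

N_ring = 20 + 2·18 = 56
20(ω_s−ω_c) = −56(ω_r−ω_c),  ω_s=0, ω_r=1
20(0−ω_c) = −56(1−ω_c)  ⇒  76ω_c = 56  ⇒  ω_c = 14/19
sun–planet: 20·(0−14/19) = −18·(ω_p−ω_c)  ⇒  ω_p−ω_c = −(20/18)·(-14/19) = 140/171
ω_p = 14/19 + 140/171 = 14/9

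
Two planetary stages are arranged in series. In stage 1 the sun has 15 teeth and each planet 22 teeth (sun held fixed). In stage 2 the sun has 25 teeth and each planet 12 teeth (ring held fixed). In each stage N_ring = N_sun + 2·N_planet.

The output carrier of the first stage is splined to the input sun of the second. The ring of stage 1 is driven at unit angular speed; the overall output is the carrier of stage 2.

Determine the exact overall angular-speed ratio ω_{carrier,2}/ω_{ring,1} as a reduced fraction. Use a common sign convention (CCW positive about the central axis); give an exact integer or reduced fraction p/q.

1475/5476

Stage 1: N_ring = 15 + 2·22 = 59
Stage 1: 15(ω_s−ω_c) = −59(ω_r−ω_c),  ω_s=0, ω_r=1
Stage 1: 15(0−ω_c) = −59(1−ω_c)  ⇒  74ω_c = 59  ⇒  ω_c = 59/74
  ⇒ ω_c¹/ω_r¹ = 59/74
Stage 2: N_ring = 25 + 2·12 = 49
Stage 2: 25(ω_s−ω_c) = −49(ω_r−ω_c),  ω_r=0, ω_s=1
Stage 2: 25(1−ω_c) = −49(0−ω_c)  ⇒  74ω_c = 25  ⇒  ω_c = 25/74
  ⇒ ω_c²/ω_s² = 25/74
Coupling ω_s² = ω_c¹ ⇒ overall = 59/74 × 25/74 = 1475/5476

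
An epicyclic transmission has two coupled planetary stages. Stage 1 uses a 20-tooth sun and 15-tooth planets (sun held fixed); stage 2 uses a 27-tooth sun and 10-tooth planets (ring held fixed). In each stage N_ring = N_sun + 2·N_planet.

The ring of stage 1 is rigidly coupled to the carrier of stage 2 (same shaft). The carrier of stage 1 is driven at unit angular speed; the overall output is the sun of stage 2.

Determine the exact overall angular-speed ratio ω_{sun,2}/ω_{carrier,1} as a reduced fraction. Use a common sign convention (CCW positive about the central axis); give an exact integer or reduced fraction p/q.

518/135

Stage 1: N_ring = 20 + 2·15 = 50
Stage 1: 20(ω_s−ω_c) = −50(ω_r−ω_c),  ω_s=0, ω_c=1
Stage 1: ω_r = 1 − (20/50)(0−1) = 7/5
  ⇒ ω_r¹/ω_c¹ = 7/5
Stage 2: N_ring = 27 + 2·10 = 47
Stage 2: 27(ω_s−ω_c) = −47(ω_r−ω_c),  ω_r=0, ω_c=1
Stage 2: ω_s = 1 − (47/27)(0−1) = 74/27
  ⇒ ω_s²/ω_c² = 74/27
Coupling ω_c² = ω_r¹ ⇒ overall = 7/5 × 74/27 = 518/135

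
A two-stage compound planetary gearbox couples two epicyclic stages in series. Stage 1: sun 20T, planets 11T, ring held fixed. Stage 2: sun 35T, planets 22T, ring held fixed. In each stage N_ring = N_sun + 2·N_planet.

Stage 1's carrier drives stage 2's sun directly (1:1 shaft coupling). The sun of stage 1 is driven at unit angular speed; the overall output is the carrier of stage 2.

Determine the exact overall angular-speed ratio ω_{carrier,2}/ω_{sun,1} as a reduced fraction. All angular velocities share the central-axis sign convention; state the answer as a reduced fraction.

175/1767

Stage 1: N_ring = 20 + 2·11 = 42
Stage 1: 20(ω_s−ω_c) = −42(ω_r−ω_c),  ω_r=0, ω_s=1
Stage 1: 20(1−ω_c) = −42(0−ω_c)  ⇒  62ω_c = 20  ⇒  ω_c = 10/31
  ⇒ ω_c¹/ω_s¹ = 10/31
Stage 2: N_ring = 35 + 2·22 = 79
Stage 2: 35(ω_s−ω_c) = −79(ω_r−ω_c),  ω_r=0, ω_s=1
Stage 2: 35(1−ω_c) = −79(0−ω_c)  ⇒  114ω_c = 35  ⇒  ω_c = 35/114
  ⇒ ω_c²/ω_s² = 35/114
Coupling ω_s² = ω_c¹ ⇒ overall = 10/31 × 35/114 = 175/1767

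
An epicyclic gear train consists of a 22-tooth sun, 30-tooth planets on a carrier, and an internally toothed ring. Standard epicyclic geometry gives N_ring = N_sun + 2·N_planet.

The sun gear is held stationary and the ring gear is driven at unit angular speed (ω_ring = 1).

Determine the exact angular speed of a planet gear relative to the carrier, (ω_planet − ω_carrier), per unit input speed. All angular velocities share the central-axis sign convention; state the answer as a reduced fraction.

451/780

N_ring = 22 + 2·30 = 82
22(ω_s−ω_c) = −82(ω_r−ω_c),  ω_s=0, ω_r=1
22(0−ω_c) = −82(1−ω_c)  ⇒  104ω_c = 82  ⇒  ω_c = 41/52
sun–planet: 22·(0−41/52) = −30·(ω_p−ω_c)  ⇒  ω_p−ω_c = −(22/30)·(-41/52) = 451/780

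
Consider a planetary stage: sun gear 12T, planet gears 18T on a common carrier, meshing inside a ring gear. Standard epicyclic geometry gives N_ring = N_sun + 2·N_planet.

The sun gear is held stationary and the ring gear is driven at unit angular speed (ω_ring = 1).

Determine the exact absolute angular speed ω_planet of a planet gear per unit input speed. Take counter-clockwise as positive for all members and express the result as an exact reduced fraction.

N_ring = 12 + 2·18 = 48
12(ω_s−ω_c) = −48(ω_r−ω_c),  ω_s=0, ω_r=1
12(0−ω_c) = −48(1−ω_c)  ⇒  60ω_c = 48  ⇒  ω_c = 4/5
sun–planet: 12·(0−4/5) = −18·(ω_p−ω_c)  ⇒  ω_p−ω_c = −(12/18)·(-4/5) = 8/15
ω_p = 4/5 + 8/15 = 4/3

4/3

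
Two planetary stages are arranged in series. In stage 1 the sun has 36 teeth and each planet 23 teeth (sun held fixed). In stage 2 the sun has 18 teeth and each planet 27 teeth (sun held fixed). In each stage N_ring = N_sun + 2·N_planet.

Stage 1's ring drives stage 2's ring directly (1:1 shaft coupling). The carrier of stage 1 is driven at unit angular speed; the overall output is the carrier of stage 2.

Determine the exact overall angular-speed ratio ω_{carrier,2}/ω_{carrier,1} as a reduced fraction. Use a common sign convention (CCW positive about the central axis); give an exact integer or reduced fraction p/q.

Stage 1: N_ring = 36 + 2·23 = 82
Stage 1: 36(ω_s−ω_c) = −82(ω_r−ω_c),  ω_s=0, ω_c=1
Stage 1: ω_r = 1 − (36/82)(0−1) = 59/41
  ⇒ ω_r¹/ω_c¹ = 59/41
Stage 2: N_ring = 18 + 2·27 = 72
Stage 2: 18(ω_s−ω_c) = −72(ω_r−ω_c),  ω_s=0, ω_r=1
Stage 2: 18(0−ω_c) = −72(1−ω_c)  ⇒  90ω_c = 72  ⇒  ω_c = 4/5
  ⇒ ω_c²/ω_r² = 4/5
Coupling ω_r² = ω_r¹ ⇒ overall = 59/41 × 4/5 = 236/205

236/205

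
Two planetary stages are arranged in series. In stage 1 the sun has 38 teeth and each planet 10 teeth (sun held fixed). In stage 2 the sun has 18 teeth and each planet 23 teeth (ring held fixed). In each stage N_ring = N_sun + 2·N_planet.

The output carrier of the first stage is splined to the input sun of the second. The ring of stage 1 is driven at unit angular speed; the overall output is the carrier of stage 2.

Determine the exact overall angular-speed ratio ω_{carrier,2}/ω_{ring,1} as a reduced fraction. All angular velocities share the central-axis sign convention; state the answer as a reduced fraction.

87/656

Stage 1: N_ring = 38 + 2·10 = 58
Stage 1: 38(ω_s−ω_c) = −58(ω_r−ω_c),  ω_s=0, ω_r=1
Stage 1: 38(0−ω_c) = −58(1−ω_c)  ⇒  96ω_c = 58  ⇒  ω_c = 29/48
  ⇒ ω_c¹/ω_r¹ = 29/48
Stage 2: N_ring = 18 + 2·23 = 64
Stage 2: 18(ω_s−ω_c) = −64(ω_r−ω_c),  ω_r=0, ω_s=1
Stage 2: 18(1−ω_c) = −64(0−ω_c)  ⇒  82ω_c = 18  ⇒  ω_c = 9/41
  ⇒ ω_c²/ω_s² = 9/41
Coupling ω_s² = ω_c¹ ⇒ overall = 29/48 × 9/41 = 87/656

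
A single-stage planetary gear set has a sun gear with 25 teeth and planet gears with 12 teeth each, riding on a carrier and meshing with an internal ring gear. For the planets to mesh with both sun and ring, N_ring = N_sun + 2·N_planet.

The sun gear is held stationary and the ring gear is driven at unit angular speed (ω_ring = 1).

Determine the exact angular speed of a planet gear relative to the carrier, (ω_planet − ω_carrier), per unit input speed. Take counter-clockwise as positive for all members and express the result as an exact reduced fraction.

N_ring = 25 + 2·12 = 49
25(ω_s−ω_c) = −49(ω_r−ω_c),  ω_s=0, ω_r=1
25(0−ω_c) = −49(1−ω_c)  ⇒  74ω_c = 49  ⇒  ω_c = 49/74
sun–planet: 25·(0−49/74) = −12·(ω_p−ω_c)  ⇒  ω_p−ω_c = −(25/12)·(-49/74) = 1225/888

1225/888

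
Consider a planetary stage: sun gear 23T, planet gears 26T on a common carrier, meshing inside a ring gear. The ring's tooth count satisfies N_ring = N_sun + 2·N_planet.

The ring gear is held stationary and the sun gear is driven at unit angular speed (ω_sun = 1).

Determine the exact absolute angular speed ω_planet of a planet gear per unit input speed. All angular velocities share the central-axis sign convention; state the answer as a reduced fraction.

-23/52

N_ring = 23 + 2·26 = 75
23(ω_s−ω_c) = −75(ω_r−ω_c),  ω_r=0, ω_s=1
23(1−ω_c) = −75(0−ω_c)  ⇒  98ω_c = 23  ⇒  ω_c = 23/98
sun–planet: 23·(1−23/98) = −26·(ω_p−ω_c)  ⇒  ω_p−ω_c = −(23/26)·(75/98) = -1725/2548
ω_p = 23/98 − 1725/2548 = -23/52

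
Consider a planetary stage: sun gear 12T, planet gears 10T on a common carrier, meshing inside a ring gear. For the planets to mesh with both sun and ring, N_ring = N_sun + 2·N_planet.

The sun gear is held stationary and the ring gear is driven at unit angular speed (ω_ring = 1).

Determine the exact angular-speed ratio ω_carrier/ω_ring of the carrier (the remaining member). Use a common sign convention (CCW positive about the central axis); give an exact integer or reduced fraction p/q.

8/11

N_ring = 12 + 2·10 = 32
12(ω_s−ω_c) = −32(ω_r−ω_c),  ω_s=0, ω_r=1
12(0−ω_c) = −32(1−ω_c)  ⇒  44ω_c = 32  ⇒  ω_c = 8/11
ω_c/ω_r = 8/11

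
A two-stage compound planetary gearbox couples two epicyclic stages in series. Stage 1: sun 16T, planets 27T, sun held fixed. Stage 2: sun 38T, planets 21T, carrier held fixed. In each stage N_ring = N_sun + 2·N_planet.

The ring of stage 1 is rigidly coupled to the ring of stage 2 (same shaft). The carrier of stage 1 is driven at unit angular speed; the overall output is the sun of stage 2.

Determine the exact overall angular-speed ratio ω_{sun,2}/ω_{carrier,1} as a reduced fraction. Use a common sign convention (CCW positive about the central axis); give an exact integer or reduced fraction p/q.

-344/133

Stage 1: N_ring = 16 + 2·27 = 70
Stage 1: 16(ω_s−ω_c) = −70(ω_r−ω_c),  ω_s=0, ω_c=1
Stage 1: ω_r = 1 − (16/70)(0−1) = 43/35
  ⇒ ω_r¹/ω_c¹ = 43/35
Stage 2: N_ring = 38 + 2·21 = 80
Stage 2: 38(ω_s−ω_c) = −80(ω_r−ω_c),  ω_c=0, ω_r=1
Stage 2: ω_s = 0 − (80/38)(1−0) = -40/19
  ⇒ ω_s²/ω_r² = -40/19
Coupling ω_r² = ω_r¹ ⇒ overall = 43/35 × -40/19 = -344/133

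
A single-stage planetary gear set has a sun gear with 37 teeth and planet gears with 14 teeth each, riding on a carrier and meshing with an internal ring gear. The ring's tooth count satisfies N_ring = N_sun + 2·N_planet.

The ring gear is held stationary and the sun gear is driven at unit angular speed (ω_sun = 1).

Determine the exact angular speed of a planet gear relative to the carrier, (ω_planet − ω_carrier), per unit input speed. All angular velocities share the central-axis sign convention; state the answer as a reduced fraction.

-2405/1428

N_ring = 37 + 2·14 = 65
37(ω_s−ω_c) = −65(ω_r−ω_c),  ω_r=0, ω_s=1
37(1−ω_c) = −65(0−ω_c)  ⇒  102ω_c = 37  ⇒  ω_c = 37/102
sun–planet: 37·(1−37/102) = −14·(ω_p−ω_c)  ⇒  ω_p−ω_c = −(37/14)·(65/102) = -2405/1428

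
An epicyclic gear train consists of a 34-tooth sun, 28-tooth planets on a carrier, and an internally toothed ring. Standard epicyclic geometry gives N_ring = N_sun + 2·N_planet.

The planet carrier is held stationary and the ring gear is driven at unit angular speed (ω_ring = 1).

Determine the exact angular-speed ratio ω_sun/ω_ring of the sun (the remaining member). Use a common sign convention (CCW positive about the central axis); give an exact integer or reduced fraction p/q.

-45/17

N_ring = 34 + 2·28 = 90
34(ω_s−ω_c) = −90(ω_r−ω_c),  ω_c=0, ω_r=1
ω_s = 0 − (90/34)(1−0) = -45/17
ω_s/ω_r = -45/17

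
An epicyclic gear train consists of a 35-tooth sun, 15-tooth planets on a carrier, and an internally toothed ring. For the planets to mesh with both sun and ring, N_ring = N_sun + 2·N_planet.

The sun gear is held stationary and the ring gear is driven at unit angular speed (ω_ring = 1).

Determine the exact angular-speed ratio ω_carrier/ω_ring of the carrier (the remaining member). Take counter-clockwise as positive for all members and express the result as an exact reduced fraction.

N_ring = 35 + 2·15 = 65
35(ω_s−ω_c) = −65(ω_r−ω_c),  ω_s=0, ω_r=1
35(0−ω_c) = −65(1−ω_c)  ⇒  100ω_c = 65  ⇒  ω_c = 13/20
ω_c/ω_r = 13/20

13/20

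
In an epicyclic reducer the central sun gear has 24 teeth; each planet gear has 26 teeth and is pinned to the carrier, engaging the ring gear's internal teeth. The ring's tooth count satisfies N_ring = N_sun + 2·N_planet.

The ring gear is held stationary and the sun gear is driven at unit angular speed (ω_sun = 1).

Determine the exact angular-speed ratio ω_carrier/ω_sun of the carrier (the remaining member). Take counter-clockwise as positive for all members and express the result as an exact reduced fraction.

N_ring = 24 + 2·26 = 76
24(ω_s−ω_c) = −76(ω_r−ω_c),  ω_r=0, ω_s=1
24(1−ω_c) = −76(0−ω_c)  ⇒  100ω_c = 24  ⇒  ω_c = 6/25
ω_c/ω_s = 6/25

6/25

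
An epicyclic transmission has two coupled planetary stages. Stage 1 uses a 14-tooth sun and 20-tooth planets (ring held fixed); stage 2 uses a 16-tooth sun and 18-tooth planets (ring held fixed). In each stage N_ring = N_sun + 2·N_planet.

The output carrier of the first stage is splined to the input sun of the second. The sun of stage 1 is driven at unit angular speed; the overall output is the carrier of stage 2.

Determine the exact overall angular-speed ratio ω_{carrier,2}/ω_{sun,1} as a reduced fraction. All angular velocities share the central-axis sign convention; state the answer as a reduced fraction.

14/289

Stage 1: N_ring = 14 + 2·20 = 54
Stage 1: 14(ω_s−ω_c) = −54(ω_r−ω_c),  ω_r=0, ω_s=1
Stage 1: 14(1−ω_c) = −54(0−ω_c)  ⇒  68ω_c = 14  ⇒  ω_c = 7/34
  ⇒ ω_c¹/ω_s¹ = 7/34
Stage 2: N_ring = 16 + 2·18 = 52
Stage 2: 16(ω_s−ω_c) = −52(ω_r−ω_c),  ω_r=0, ω_s=1
Stage 2: 16(1−ω_c) = −52(0−ω_c)  ⇒  68ω_c = 16  ⇒  ω_c = 4/17
  ⇒ ω_c²/ω_s² = 4/17
Coupling ω_s² = ω_c¹ ⇒ overall = 7/34 × 4/17 = 14/289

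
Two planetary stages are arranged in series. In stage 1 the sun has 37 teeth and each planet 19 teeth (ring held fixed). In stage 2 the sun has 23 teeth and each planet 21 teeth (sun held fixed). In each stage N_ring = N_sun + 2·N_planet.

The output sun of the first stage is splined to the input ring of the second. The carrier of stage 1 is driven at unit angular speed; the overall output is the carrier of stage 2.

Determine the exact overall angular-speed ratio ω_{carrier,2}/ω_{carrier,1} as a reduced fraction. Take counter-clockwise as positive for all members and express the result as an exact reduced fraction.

Stage 1: N_ring = 37 + 2·19 = 75
Stage 1: 37(ω_s−ω_c) = −75(ω_r−ω_c),  ω_r=0, ω_c=1
Stage 1: ω_s = 1 − (75/37)(0−1) = 112/37
  ⇒ ω_s¹/ω_c¹ = 112/37
Stage 2: N_ring = 23 + 2·21 = 65
Stage 2: 23(ω_s−ω_c) = −65(ω_r−ω_c),  ω_s=0, ω_r=1
Stage 2: 23(0−ω_c) = −65(1−ω_c)  ⇒  88ω_c = 65  ⇒  ω_c = 65/88
  ⇒ ω_c²/ω_r² = 65/88
Coupling ω_r² = ω_s¹ ⇒ overall = 112/37 × 65/88 = 910/407

910/407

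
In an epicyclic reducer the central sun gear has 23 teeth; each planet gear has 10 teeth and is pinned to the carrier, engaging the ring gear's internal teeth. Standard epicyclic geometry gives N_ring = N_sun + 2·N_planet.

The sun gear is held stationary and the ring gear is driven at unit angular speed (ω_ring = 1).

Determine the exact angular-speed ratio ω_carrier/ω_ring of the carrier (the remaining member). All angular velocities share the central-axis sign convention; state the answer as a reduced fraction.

N_ring = 23 + 2·10 = 43
23(ω_s−ω_c) = −43(ω_r−ω_c),  ω_s=0, ω_r=1
23(0−ω_c) = −43(1−ω_c)  ⇒  66ω_c = 43  ⇒  ω_c = 43/66
ω_c/ω_r = 43/66

43/66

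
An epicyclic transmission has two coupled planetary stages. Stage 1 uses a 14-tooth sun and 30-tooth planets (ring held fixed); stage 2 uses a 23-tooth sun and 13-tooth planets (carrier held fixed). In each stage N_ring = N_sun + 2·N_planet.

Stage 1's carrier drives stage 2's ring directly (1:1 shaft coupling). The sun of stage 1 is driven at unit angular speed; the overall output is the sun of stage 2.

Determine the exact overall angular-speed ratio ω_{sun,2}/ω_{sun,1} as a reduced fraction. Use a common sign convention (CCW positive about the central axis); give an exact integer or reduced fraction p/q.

Stage 1: N_ring = 14 + 2·30 = 74
Stage 1: 14(ω_s−ω_c) = −74(ω_r−ω_c),  ω_r=0, ω_s=1
Stage 1: 14(1−ω_c) = −74(0−ω_c)  ⇒  88ω_c = 14  ⇒  ω_c = 7/44
  ⇒ ω_c¹/ω_s¹ = 7/44
Stage 2: N_ring = 23 + 2·13 = 49
Stage 2: 23(ω_s−ω_c) = −49(ω_r−ω_c),  ω_c=0, ω_r=1
Stage 2: ω_s = 0 − (49/23)(1−0) = -49/23
  ⇒ ω_s²/ω_r² = -49/23
Coupling ω_r² = ω_c¹ ⇒ overall = 7/44 × -49/23 = -343/1012

-343/1012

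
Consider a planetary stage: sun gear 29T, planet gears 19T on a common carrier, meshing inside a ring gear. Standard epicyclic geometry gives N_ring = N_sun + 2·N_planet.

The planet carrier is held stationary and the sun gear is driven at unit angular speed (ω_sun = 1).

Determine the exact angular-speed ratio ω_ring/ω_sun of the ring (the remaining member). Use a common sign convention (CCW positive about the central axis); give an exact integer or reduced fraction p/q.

-29/67

N_ring = 29 + 2·19 = 67
29(ω_s−ω_c) = −67(ω_r−ω_c),  ω_c=0, ω_s=1
ω_r = 0 − (29/67)(1−0) = -29/67
ω_r/ω_s = -29/67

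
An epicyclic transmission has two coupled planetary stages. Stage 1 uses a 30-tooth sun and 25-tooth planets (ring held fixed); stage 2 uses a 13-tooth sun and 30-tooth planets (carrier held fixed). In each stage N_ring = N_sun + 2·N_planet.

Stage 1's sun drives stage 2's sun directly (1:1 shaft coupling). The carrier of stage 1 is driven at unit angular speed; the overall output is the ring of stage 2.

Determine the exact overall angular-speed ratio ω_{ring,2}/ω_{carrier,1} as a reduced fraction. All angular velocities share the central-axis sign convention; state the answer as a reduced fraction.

-143/219

Stage 1: N_ring = 30 + 2·25 = 80
Stage 1: 30(ω_s−ω_c) = −80(ω_r−ω_c),  ω_r=0, ω_c=1
Stage 1: ω_s = 1 − (80/30)(0−1) = 11/3
  ⇒ ω_s¹/ω_c¹ = 11/3
Stage 2: N_ring = 13 + 2·30 = 73
Stage 2: 13(ω_s−ω_c) = −73(ω_r−ω_c),  ω_c=0, ω_s=1
Stage 2: ω_r = 0 − (13/73)(1−0) = -13/73
  ⇒ ω_r²/ω_s² = -13/73
Coupling ω_s² = ω_s¹ ⇒ overall = 11/3 × -13/73 = -143/219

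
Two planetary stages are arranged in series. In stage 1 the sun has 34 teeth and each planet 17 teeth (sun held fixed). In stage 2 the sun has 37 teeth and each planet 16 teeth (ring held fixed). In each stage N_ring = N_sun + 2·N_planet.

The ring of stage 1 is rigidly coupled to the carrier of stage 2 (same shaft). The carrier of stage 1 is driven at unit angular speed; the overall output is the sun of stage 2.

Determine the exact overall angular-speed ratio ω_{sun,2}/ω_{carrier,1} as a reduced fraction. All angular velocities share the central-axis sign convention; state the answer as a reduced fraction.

159/37

Stage 1: N_ring = 34 + 2·17 = 68
Stage 1: 34(ω_s−ω_c) = −68(ω_r−ω_c),  ω_s=0, ω_c=1
Stage 1: ω_r = 1 − (34/68)(0−1) = 3/2
  ⇒ ω_r¹/ω_c¹ = 3/2
Stage 2: N_ring = 37 + 2·16 = 69
Stage 2: 37(ω_s−ω_c) = −69(ω_r−ω_c),  ω_r=0, ω_c=1
Stage 2: ω_s = 1 − (69/37)(0−1) = 106/37
  ⇒ ω_s²/ω_c² = 106/37
Coupling ω_c² = ω_r¹ ⇒ overall = 3/2 × 106/37 = 159/37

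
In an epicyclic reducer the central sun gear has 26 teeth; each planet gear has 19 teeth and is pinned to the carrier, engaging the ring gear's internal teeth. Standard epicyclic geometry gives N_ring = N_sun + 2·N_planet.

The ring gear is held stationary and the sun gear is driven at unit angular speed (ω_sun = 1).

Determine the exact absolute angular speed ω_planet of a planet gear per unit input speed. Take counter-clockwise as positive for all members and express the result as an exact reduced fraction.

N_ring = 26 + 2·19 = 64
26(ω_s−ω_c) = −64(ω_r−ω_c),  ω_r=0, ω_s=1
26(1−ω_c) = −64(0−ω_c)  ⇒  90ω_c = 26  ⇒  ω_c = 13/45
sun–planet: 26·(1−13/45) = −19·(ω_p−ω_c)  ⇒  ω_p−ω_c = −(26/19)·(32/45) = -832/855
ω_p = 13/45 − 832/855 = -13/19

-13/19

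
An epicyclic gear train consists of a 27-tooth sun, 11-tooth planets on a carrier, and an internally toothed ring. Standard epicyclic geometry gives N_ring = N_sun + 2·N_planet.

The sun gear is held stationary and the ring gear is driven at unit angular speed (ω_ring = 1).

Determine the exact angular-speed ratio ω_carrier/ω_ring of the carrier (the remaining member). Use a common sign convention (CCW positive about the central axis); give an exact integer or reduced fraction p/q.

N_ring = 27 + 2·11 = 49
27(ω_s−ω_c) = −49(ω_r−ω_c),  ω_s=0, ω_r=1
27(0−ω_c) = −49(1−ω_c)  ⇒  76ω_c = 49  ⇒  ω_c = 49/76
ω_c/ω_r = 49/76

49/76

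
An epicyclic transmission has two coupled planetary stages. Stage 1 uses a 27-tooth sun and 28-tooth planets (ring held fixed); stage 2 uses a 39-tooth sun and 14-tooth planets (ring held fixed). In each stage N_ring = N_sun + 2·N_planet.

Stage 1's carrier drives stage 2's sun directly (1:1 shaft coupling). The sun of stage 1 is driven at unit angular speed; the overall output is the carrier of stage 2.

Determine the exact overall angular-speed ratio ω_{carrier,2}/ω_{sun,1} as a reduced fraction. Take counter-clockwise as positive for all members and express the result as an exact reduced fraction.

Stage 1: N_ring = 27 + 2·28 = 83
Stage 1: 27(ω_s−ω_c) = −83(ω_r−ω_c),  ω_r=0, ω_s=1
Stage 1: 27(1−ω_c) = −83(0−ω_c)  ⇒  110ω_c = 27  ⇒  ω_c = 27/110
  ⇒ ω_c¹/ω_s¹ = 27/110
Stage 2: N_ring = 39 + 2·14 = 67
Stage 2: 39(ω_s−ω_c) = −67(ω_r−ω_c),  ω_r=0, ω_s=1
Stage 2: 39(1−ω_c) = −67(0−ω_c)  ⇒  106ω_c = 39  ⇒  ω_c = 39/106
  ⇒ ω_c²/ω_s² = 39/106
Coupling ω_s² = ω_c¹ ⇒ overall = 27/110 × 39/106 = 1053/11660

1053/11660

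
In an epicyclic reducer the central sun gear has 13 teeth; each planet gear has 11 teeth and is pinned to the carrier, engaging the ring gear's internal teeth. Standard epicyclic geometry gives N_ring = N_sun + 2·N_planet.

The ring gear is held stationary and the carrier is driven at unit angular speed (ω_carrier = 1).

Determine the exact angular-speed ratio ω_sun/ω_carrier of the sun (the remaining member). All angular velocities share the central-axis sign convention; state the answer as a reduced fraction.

N_ring = 13 + 2·11 = 35
13(ω_s−ω_c) = −35(ω_r−ω_c),  ω_r=0, ω_c=1
ω_s = 1 − (35/13)(0−1) = 48/13
ω_s/ω_c = 48/13

48/13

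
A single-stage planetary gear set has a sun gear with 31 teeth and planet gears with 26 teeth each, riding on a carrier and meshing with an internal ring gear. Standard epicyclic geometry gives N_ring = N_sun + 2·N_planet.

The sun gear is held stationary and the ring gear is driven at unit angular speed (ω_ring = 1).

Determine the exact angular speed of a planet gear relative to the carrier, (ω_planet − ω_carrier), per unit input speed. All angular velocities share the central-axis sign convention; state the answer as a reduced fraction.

N_ring = 31 + 2·26 = 83
31(ω_s−ω_c) = −83(ω_r−ω_c),  ω_s=0, ω_r=1
31(0−ω_c) = −83(1−ω_c)  ⇒  114ω_c = 83  ⇒  ω_c = 83/114
sun–planet: 31·(0−83/114) = −26·(ω_p−ω_c)  ⇒  ω_p−ω_c = −(31/26)·(-83/114) = 2573/2964

2573/2964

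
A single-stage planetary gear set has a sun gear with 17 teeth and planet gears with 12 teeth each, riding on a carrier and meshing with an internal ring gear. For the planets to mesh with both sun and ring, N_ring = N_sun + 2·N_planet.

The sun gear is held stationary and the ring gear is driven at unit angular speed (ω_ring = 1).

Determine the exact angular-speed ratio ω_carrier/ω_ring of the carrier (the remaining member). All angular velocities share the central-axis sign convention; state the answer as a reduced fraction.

N_ring = 17 + 2·12 = 41
17(ω_s−ω_c) = −41(ω_r−ω_c),  ω_s=0, ω_r=1
17(0−ω_c) = −41(1−ω_c)  ⇒  58ω_c = 41  ⇒  ω_c = 41/58
ω_c/ω_r = 41/58

41/58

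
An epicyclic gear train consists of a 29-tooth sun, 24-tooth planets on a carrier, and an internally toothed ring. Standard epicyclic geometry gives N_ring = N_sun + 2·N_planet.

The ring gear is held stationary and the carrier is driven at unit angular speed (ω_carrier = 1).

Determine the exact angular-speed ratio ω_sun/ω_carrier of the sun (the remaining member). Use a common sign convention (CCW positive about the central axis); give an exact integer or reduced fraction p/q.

106/29

N_ring = 29 + 2·24 = 77
29(ω_s−ω_c) = −77(ω_r−ω_c),  ω_r=0, ω_c=1
ω_s = 1 − (77/29)(0−1) = 106/29
ω_s/ω_c = 106/29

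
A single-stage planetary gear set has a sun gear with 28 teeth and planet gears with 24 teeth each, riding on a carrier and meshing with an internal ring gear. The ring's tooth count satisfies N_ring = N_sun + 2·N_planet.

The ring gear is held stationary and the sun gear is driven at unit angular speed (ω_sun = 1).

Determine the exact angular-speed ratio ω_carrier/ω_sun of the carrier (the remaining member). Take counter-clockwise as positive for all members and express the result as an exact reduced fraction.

7/26

N_ring = 28 + 2·24 = 76
28(ω_s−ω_c) = −76(ω_r−ω_c),  ω_r=0, ω_s=1
28(1−ω_c) = −76(0−ω_c)  ⇒  104ω_c = 28  ⇒  ω_c = 7/26
ω_c/ω_s = 7/26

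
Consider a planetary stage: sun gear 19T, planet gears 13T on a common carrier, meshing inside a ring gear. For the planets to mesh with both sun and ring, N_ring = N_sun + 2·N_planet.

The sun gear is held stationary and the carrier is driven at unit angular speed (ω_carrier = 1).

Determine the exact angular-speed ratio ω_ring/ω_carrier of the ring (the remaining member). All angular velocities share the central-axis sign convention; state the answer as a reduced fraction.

N_ring = 19 + 2·13 = 45
19(ω_s−ω_c) = −45(ω_r−ω_c),  ω_s=0, ω_c=1
ω_r = 1 − (19/45)(0−1) = 64/45
ω_r/ω_c = 64/45

64/45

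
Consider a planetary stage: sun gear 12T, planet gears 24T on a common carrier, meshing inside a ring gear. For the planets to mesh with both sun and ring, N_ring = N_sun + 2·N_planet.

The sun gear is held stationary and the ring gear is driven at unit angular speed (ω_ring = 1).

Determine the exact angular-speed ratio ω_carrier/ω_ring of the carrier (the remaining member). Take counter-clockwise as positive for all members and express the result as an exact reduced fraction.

5/6

N_ring = 12 + 2·24 = 60
12(ω_s−ω_c) = −60(ω_r−ω_c),  ω_s=0, ω_r=1
12(0−ω_c) = −60(1−ω_c)  ⇒  72ω_c = 60  ⇒  ω_c = 5/6
ω_c/ω_r = 5/6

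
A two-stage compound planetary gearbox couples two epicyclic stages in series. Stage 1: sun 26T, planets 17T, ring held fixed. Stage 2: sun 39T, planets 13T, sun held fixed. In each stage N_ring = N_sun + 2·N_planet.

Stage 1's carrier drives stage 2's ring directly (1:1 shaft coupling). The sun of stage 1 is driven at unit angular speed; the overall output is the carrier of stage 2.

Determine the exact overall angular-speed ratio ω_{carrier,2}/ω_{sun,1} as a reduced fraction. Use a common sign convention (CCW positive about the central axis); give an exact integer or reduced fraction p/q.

65/344

Stage 1: N_ring = 26 + 2·17 = 60
Stage 1: 26(ω_s−ω_c) = −60(ω_r−ω_c),  ω_r=0, ω_s=1
Stage 1: 26(1−ω_c) = −60(0−ω_c)  ⇒  86ω_c = 26  ⇒  ω_c = 13/43
  ⇒ ω_c¹/ω_s¹ = 13/43
Stage 2: N_ring = 39 + 2·13 = 65
Stage 2: 39(ω_s−ω_c) = −65(ω_r−ω_c),  ω_s=0, ω_r=1
Stage 2: 39(0−ω_c) = −65(1−ω_c)  ⇒  104ω_c = 65  ⇒  ω_c = 5/8
  ⇒ ω_c²/ω_r² = 5/8
Coupling ω_r² = ω_c¹ ⇒ overall = 13/43 × 5/8 = 65/344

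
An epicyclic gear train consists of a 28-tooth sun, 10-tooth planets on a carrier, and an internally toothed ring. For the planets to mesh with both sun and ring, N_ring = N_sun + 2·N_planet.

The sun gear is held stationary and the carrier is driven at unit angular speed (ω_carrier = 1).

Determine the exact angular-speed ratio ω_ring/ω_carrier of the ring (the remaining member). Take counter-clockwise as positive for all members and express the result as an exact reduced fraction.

N_ring = 28 + 2·10 = 48
28(ω_s−ω_c) = −48(ω_r−ω_c),  ω_s=0, ω_c=1
ω_r = 1 − (28/48)(0−1) = 19/12
ω_r/ω_c = 19/12

19/12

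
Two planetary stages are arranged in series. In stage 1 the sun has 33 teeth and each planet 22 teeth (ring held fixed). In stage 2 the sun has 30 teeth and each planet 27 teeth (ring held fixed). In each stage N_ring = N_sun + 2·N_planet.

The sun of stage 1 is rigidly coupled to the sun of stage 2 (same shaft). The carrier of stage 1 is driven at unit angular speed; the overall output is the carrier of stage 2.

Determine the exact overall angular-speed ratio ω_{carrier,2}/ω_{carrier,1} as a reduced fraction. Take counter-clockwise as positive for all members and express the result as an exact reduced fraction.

50/57

Stage 1: N_ring = 33 + 2·22 = 77
Stage 1: 33(ω_s−ω_c) = −77(ω_r−ω_c),  ω_r=0, ω_c=1
Stage 1: ω_s = 1 − (77/33)(0−1) = 10/3
  ⇒ ω_s¹/ω_c¹ = 10/3
Stage 2: N_ring = 30 + 2·27 = 84
Stage 2: 30(ω_s−ω_c) = −84(ω_r−ω_c),  ω_r=0, ω_s=1
Stage 2: 30(1−ω_c) = −84(0−ω_c)  ⇒  114ω_c = 30  ⇒  ω_c = 5/19
  ⇒ ω_c²/ω_s² = 5/19
Coupling ω_s² = ω_s¹ ⇒ overall = 10/3 × 5/19 = 50/57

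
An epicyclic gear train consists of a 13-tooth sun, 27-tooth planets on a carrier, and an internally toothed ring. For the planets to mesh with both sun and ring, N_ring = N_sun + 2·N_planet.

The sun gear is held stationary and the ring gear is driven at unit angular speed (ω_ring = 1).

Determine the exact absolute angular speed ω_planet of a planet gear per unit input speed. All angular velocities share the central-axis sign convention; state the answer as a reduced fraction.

67/54

N_ring = 13 + 2·27 = 67
13(ω_s−ω_c) = −67(ω_r−ω_c),  ω_s=0, ω_r=1
13(0−ω_c) = −67(1−ω_c)  ⇒  80ω_c = 67  ⇒  ω_c = 67/80
sun–planet: 13·(0−67/80) = −27·(ω_p−ω_c)  ⇒  ω_p−ω_c = −(13/27)·(-67/80) = 871/2160
ω_p = 67/80 + 871/2160 = 67/54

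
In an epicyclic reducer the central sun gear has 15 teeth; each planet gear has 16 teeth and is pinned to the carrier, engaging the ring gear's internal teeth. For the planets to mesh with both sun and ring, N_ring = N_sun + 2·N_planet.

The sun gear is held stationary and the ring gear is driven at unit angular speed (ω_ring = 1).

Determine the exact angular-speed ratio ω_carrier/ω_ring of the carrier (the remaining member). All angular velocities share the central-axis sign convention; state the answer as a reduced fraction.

47/62

N_ring = 15 + 2·16 = 47
15(ω_s−ω_c) = −47(ω_r−ω_c),  ω_s=0, ω_r=1
15(0−ω_c) = −47(1−ω_c)  ⇒  62ω_c = 47  ⇒  ω_c = 47/62
ω_c/ω_r = 47/62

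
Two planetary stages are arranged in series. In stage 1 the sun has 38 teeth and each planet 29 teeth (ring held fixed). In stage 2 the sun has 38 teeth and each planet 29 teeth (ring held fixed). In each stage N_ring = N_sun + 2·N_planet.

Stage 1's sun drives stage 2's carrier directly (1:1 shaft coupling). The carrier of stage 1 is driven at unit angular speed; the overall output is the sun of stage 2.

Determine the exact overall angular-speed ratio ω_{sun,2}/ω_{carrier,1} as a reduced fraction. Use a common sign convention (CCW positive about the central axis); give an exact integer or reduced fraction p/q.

Stage 1: N_ring = 38 + 2·29 = 96
Stage 1: 38(ω_s−ω_c) = −96(ω_r−ω_c),  ω_r=0, ω_c=1
Stage 1: ω_s = 1 − (96/38)(0−1) = 67/19
  ⇒ ω_s¹/ω_c¹ = 67/19
Stage 2: N_ring = 38 + 2·29 = 96
Stage 2: 38(ω_s−ω_c) = −96(ω_r−ω_c),  ω_r=0, ω_c=1
Stage 2: ω_s = 1 − (96/38)(0−1) = 67/19
  ⇒ ω_s²/ω_c² = 67/19
Coupling ω_c² = ω_s¹ ⇒ overall = 67/19 × 67/19 = 4489/361

4489/361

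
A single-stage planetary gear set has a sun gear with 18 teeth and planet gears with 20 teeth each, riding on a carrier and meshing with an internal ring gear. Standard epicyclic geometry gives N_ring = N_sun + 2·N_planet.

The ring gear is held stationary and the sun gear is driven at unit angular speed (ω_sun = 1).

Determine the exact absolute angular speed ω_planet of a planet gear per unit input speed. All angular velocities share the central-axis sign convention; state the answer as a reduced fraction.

N_ring = 18 + 2·20 = 58
18(ω_s−ω_c) = −58(ω_r−ω_c),  ω_r=0, ω_s=1
18(1−ω_c) = −58(0−ω_c)  ⇒  76ω_c = 18  ⇒  ω_c = 9/38
sun–planet: 18·(1−9/38) = −20·(ω_p−ω_c)  ⇒  ω_p−ω_c = −(18/20)·(29/38) = -261/380
ω_p = 9/38 − 261/380 = -9/20

-9/20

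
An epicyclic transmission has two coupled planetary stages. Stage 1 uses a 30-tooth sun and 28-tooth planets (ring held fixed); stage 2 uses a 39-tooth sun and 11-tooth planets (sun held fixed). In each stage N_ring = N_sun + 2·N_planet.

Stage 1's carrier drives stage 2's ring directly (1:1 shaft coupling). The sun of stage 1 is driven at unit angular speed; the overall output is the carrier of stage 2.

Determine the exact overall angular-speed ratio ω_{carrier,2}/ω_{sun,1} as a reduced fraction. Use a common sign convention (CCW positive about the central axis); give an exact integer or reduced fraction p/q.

183/1160

Stage 1: N_ring = 30 + 2·28 = 86
Stage 1: 30(ω_s−ω_c) = −86(ω_r−ω_c),  ω_r=0, ω_s=1
Stage 1: 30(1−ω_c) = −86(0−ω_c)  ⇒  116ω_c = 30  ⇒  ω_c = 15/58
  ⇒ ω_c¹/ω_s¹ = 15/58
Stage 2: N_ring = 39 + 2·11 = 61
Stage 2: 39(ω_s−ω_c) = −61(ω_r−ω_c),  ω_s=0, ω_r=1
Stage 2: 39(0−ω_c) = −61(1−ω_c)  ⇒  100ω_c = 61  ⇒  ω_c = 61/100
  ⇒ ω_c²/ω_r² = 61/100
Coupling ω_r² = ω_c¹ ⇒ overall = 15/58 × 61/100 = 183/1160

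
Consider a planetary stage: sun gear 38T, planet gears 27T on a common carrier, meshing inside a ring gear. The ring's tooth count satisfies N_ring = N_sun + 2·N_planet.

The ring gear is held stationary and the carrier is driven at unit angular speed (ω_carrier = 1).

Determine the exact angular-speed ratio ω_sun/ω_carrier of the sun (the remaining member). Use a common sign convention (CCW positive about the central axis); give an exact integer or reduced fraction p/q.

N_ring = 38 + 2·27 = 92
38(ω_s−ω_c) = −92(ω_r−ω_c),  ω_r=0, ω_c=1
ω_s = 1 − (92/38)(0−1) = 65/19
ω_s/ω_c = 65/19

65/19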